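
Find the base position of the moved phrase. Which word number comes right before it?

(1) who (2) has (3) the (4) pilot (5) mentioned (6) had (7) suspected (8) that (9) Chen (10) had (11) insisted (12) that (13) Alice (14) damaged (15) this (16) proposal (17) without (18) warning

5

The displaced element is "who" (word 1).
It is linked across 1 clause boundary (Ø).
It functions as the subject of "suspected", so the gap sits immediately after word 5 ("mentioned").
Base order: The pilot has mentioned that who had suspected that Chen had insisted that Alice damaged this proposal without warning.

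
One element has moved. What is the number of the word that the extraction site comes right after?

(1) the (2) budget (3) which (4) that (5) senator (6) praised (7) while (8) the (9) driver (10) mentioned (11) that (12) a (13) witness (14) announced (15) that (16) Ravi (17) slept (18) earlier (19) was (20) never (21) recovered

The displaced element is "the budget" (word 2).
It functions as the direct object of "praised", so the gap sits immediately after word 6 ("praised").
Base order: That senator praised the budget while the driver mentioned that a witness announced that Ravi slept earlier.

6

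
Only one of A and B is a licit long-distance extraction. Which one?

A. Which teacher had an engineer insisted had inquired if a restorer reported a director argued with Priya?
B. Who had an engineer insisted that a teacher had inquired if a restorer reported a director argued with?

A

In B, the wh-phrase is extracted from inside a wh-island (introduced by "if"), which blocks movement.
In A, the extraction path crosses only that-complement boundaries, which are transparent.
So A is grammatical.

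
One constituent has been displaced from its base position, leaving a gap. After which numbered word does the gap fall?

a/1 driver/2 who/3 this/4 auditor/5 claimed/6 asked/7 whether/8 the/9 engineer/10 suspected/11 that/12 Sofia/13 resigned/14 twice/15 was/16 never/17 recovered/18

6

The displaced element is "a driver" (word 2).
It is linked across 1 clause boundary (Ø).
It functions as the subject of "asked", so the gap sits immediately after word 6 ("claimed").
Base order: This auditor claimed that a driver asked whether the engineer suspected that Sofia resigned twice.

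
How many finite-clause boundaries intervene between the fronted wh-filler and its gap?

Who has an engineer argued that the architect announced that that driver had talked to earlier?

2

"who" is extracted from the PP object of "talked".
Boundaries crossed, outermost first: [that], [that] — 2 in total.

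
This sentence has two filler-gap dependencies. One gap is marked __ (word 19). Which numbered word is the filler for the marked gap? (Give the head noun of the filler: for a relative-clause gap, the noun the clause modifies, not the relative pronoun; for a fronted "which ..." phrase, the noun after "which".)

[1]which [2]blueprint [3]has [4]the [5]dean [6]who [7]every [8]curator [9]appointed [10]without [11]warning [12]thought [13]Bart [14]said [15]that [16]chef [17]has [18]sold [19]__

2

The marked gap is the direct object of "sold".
Its filler is the fronted wh-phrase "which blueprint", at word 2.
(The other dependency links word 5 to a gap after word 9.)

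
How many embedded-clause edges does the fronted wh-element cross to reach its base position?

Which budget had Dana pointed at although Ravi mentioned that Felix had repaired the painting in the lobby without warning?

0

"which budget" originates inside the matrix clause — no clause boundary is crossed.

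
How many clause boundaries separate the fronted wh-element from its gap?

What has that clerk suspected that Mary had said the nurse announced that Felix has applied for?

3

"what" is extracted from the PP object of "applied".
Boundaries crossed, outermost first: [that], [Ø], [that] — 3 in total.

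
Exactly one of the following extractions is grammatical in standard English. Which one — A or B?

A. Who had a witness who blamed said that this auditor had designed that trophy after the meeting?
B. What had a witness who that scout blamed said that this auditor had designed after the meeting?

In A, the wh-phrase is extracted from inside a complex-NP island (relative clause) (introduced by "who"), which blocks movement.
In B, the extraction path crosses only that-complement boundaries, which are transparent.
So B is grammatical.

B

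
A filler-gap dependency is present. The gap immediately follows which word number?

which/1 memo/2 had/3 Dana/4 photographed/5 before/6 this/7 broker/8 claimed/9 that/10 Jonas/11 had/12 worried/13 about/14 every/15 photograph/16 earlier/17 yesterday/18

The displaced element is "which memo" (word 2).
It functions as the direct object of "photographed", so the gap sits immediately after word 5 ("photographed").
Base order: Dana had photographed which memo before this broker claimed that Jonas had worried about every photograph earlier yesterday.

5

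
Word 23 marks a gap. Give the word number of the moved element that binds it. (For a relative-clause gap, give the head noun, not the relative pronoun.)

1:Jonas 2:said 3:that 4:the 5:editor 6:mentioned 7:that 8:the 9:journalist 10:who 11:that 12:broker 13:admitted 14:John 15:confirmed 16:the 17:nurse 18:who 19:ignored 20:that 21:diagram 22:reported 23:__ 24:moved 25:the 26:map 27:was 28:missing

9

The gap at 23 is the subject of "moved", inside a relative clause.
The relative pronoun is "who" (word 10); it is bound by the head noun immediately before it.
Its filler is the head noun "journalist", at word 9.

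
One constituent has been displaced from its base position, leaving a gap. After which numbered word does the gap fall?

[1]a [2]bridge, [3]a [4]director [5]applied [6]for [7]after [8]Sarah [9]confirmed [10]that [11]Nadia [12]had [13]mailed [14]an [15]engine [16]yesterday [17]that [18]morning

The displaced element is "a bridge" (word 2).
It functions as the object of the preposition "for" of "applied", so the gap sits immediately after word 6 ("for").
Base order: A director applied for a bridge after Sarah confirmed that Nadia had mailed an engine yesterday that morning.

6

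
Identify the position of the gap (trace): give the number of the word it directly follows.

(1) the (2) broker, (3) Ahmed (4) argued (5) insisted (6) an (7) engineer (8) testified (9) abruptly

The displaced element is "the broker" (word 2).
It is linked across 1 clause boundary (Ø).
It functions as the subject of "insisted", so the gap sits immediately after word 4 ("argued").
Base order: Ahmed argued the broker insisted an engineer testified abruptly.

4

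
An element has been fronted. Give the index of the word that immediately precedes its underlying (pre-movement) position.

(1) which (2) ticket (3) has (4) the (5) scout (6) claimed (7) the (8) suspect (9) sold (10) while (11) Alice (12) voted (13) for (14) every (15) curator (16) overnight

9

The displaced element is "which ticket" (word 2).
It is linked across 1 clause boundary (Ø).
It functions as the direct object of "sold", so the gap sits immediately after word 9 ("sold").
Base order: The scout has claimed the suspect sold which ticket while Alice voted for every curator overnight.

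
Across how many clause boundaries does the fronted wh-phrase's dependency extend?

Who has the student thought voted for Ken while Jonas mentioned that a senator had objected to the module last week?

1

"who" is extracted from the subject of "voted".
Boundaries crossed, outermost first: [Ø] — 1 in total.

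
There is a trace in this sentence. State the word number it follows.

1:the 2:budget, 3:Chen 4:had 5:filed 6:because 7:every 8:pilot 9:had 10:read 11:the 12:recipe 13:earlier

5

The displaced element is "the budget" (word 2).
It functions as the direct object of "filed", so the gap sits immediately after word 5 ("filed").
Base order: Chen had filed the budget because every pilot had read the recipe earlier.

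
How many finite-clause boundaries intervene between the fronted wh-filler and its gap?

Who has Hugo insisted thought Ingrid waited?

"who" is extracted from the subject of "thought".
Boundaries crossed, outermost first: [Ø] — 1 in total.

1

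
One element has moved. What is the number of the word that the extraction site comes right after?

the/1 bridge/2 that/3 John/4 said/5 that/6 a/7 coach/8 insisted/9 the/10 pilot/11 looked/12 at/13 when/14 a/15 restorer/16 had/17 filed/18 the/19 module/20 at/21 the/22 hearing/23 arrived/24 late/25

The displaced element is "the bridge" (word 2).
It is linked across 2 clause boundaries (that → Ø).
It functions as the object of the preposition "at" of "looked", so the gap sits immediately after word 13 ("at").
Base order: John said that a coach insisted the pilot looked at the bridge when a restorer had filed the module at the hearing.

13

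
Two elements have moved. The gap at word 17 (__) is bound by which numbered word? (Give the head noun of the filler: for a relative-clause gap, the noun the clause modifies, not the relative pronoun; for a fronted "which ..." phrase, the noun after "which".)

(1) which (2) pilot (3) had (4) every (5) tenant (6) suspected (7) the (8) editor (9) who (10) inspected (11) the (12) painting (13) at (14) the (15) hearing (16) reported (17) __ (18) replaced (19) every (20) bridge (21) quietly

The marked gap is the subject of "replaced".
Its filler is the fronted wh-phrase "which pilot", at word 2.
(The other dependency links word 8 to a gap after word 9.)

2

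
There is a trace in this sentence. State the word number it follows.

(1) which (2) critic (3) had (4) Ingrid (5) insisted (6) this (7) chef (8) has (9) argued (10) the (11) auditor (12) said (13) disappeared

The displaced element is "which critic" (word 2).
It is linked across 3 clause boundaries (Ø → Ø → Ø).
It functions as the subject of "disappeared", so the gap sits immediately after word 12 ("said").
Base order: Ingrid had insisted this chef has argued the auditor said which critic disappeared.

12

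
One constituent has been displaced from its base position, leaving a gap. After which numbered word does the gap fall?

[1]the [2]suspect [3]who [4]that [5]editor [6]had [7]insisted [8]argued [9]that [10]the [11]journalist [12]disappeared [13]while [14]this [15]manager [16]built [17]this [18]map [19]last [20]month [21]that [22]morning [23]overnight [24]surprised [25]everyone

The displaced element is "the suspect" (word 2).
It is linked across 1 clause boundary (Ø).
It functions as the subject of "argued", so the gap sits immediately after word 7 ("insisted").
Base order: That editor had insisted the suspect argued that the journalist disappeared while this manager built this map last month that morning overnight.

7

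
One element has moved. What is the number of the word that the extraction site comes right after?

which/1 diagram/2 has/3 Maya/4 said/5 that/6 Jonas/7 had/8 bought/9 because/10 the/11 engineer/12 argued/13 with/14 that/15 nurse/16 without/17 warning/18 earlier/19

9

The displaced element is "which diagram" (word 2).
It is linked across 1 clause boundary (that).
It functions as the direct object of "bought", so the gap sits immediately after word 9 ("bought").
Base order: Maya has said that Jonas had bought which diagram because the engineer argued with that nurse without warning earlier.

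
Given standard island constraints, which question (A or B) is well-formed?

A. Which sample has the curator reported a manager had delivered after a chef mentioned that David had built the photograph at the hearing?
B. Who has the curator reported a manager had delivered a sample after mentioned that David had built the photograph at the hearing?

A

In B, the wh-phrase is extracted from inside an adjunct island (introduced by "after"), which blocks movement.
In A, the extraction path crosses only that-complement boundaries, which are transparent.
So A is grammatical.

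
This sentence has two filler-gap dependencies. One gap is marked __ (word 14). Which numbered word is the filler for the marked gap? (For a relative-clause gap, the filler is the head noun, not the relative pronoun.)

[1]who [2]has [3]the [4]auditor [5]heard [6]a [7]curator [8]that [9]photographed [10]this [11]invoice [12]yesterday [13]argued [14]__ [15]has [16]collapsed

1

The marked gap is the subject of "collapsed".
Its filler is the fronted wh-phrase "who", at word 1.
(The other dependency links word 7 to a gap after word 8.)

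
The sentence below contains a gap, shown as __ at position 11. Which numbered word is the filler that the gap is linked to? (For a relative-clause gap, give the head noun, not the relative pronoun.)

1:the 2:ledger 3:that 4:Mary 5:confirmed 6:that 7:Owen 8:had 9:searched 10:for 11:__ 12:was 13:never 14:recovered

The gap at 11 is the prepositional object of "searched", inside a relative clause.
The relative pronoun is "that" (word 3); it is bound by the head noun immediately before it.
Its filler is the head noun "ledger", at word 2.

2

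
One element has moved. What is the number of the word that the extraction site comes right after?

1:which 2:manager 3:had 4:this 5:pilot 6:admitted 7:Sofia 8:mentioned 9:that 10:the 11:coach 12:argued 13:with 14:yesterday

The displaced element is "which manager" (word 2).
It is linked across 2 clause boundaries (Ø → that).
It functions as the object of the preposition "with" of "argued", so the gap sits immediately after word 13 ("with").
Base order: This pilot had admitted Sofia mentioned that the coach argued with which manager yesterday.

13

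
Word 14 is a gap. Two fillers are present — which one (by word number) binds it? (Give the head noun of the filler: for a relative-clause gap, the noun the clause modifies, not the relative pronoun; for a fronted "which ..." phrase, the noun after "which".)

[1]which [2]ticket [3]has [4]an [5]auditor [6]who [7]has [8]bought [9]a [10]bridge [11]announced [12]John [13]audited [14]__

2

The marked gap is the direct object of "audited".
Its filler is the fronted wh-phrase "which ticket", at word 2.
(The other dependency links word 5 to a gap after word 6.)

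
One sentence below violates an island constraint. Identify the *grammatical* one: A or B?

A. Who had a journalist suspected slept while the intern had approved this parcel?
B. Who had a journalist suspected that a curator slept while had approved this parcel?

A

In B, the wh-phrase is extracted from inside an adjunct island (introduced by "while"), which blocks movement.
In A, the extraction path crosses only that-complement boundaries, which are transparent.
So A is grammatical.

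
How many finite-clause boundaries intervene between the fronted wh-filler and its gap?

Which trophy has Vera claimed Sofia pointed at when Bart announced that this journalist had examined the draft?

1

"which trophy" is extracted from the PP object of "pointed".
Boundaries crossed, outermost first: [Ø] — 1 in total.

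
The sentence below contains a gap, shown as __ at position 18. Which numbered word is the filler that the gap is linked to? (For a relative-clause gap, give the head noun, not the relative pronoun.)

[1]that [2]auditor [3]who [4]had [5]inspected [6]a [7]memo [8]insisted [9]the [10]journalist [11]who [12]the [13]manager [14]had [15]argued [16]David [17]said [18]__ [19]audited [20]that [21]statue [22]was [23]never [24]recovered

10

The gap at 18 is the subject of "audited", inside a relative clause.
The relative pronoun is "who" (word 11); it is bound by the head noun immediately before it.
Its filler is the head noun "journalist", at word 10.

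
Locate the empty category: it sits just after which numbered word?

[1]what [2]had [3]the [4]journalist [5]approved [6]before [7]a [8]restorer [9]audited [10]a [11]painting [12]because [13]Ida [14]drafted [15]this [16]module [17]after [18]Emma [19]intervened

5

The displaced element is "what" (word 1).
It functions as the direct object of "approved", so the gap sits immediately after word 5 ("approved").
Base order: The journalist had approved what before a restorer audited a painting because Ida drafted this module after Emma intervened.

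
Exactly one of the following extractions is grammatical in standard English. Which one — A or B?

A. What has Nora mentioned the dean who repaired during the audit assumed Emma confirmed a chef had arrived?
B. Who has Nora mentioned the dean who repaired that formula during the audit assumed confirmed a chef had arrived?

In A, the wh-phrase is extracted from inside a complex-NP island (relative clause) (introduced by "who"), which blocks movement.
In B, the extraction path crosses only that-complement boundaries, which are transparent.
So B is grammatical.

B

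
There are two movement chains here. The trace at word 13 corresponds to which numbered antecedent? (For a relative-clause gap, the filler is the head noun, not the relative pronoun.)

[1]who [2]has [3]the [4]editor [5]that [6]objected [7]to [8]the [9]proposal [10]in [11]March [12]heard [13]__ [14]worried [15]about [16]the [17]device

1

The marked gap is the subject of "worried".
Its filler is the fronted wh-phrase "who", at word 1.
(The other dependency links word 4 to a gap after word 5.)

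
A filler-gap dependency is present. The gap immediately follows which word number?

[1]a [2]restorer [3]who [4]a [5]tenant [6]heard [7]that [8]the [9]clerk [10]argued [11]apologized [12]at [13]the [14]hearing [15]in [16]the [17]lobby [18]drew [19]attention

10

The displaced element is "a restorer" (word 2).
It is linked across 2 clause boundaries (that → Ø).
It functions as the subject of "apologized", so the gap sits immediately after word 10 ("argued").
Base order: A tenant heard that the clerk argued that a restorer apologized at the hearing in the lobby.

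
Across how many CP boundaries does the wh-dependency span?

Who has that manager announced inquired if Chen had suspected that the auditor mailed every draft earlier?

"who" is extracted from the subject of "inquired".
Boundaries crossed, outermost first: [Ø] — 1 in total.

1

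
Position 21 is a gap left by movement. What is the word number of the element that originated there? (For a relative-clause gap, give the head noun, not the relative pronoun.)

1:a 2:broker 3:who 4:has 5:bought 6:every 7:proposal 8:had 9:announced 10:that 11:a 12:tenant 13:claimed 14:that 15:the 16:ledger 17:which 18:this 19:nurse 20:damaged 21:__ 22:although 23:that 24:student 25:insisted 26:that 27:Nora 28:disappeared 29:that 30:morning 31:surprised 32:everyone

16

The gap at 21 is the object of "damaged", inside a relative clause.
The relative pronoun is "which" (word 17); it is bound by the head noun immediately before it.
Its filler is the head noun "ledger", at word 16.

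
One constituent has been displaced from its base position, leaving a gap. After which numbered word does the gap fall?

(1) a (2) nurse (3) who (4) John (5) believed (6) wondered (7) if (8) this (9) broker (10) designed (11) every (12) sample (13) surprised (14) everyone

5

The displaced element is "a nurse" (word 2).
It is linked across 1 clause boundary (Ø).
It functions as the subject of "wondered", so the gap sits immediately after word 5 ("believed").
Base order: John believed a nurse wondered if this broker designed every sample.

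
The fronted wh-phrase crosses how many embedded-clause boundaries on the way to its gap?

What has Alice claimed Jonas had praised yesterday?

"what" is extracted from the object of "praised".
Boundaries crossed, outermost first: [Ø] — 1 in total.

1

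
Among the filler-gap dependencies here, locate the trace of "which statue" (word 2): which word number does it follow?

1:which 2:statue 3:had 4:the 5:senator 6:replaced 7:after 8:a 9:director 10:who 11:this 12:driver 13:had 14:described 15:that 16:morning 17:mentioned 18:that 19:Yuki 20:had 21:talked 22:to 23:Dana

The displaced element is "which statue" (word 2).
It functions as the direct object of "replaced", so the gap sits immediately after word 6 ("replaced").
Base order: The senator had replaced which statue after a director who this driver had described that morning mentioned that Yuki had talked to Dana.

6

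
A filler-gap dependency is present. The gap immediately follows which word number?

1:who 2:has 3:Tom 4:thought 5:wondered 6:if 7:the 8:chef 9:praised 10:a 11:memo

4

The displaced element is "who" (word 1).
It is linked across 1 clause boundary (Ø).
It functions as the subject of "wondered", so the gap sits immediately after word 4 ("thought").
Base order: Tom has thought that who wondered if the chef praised a memo.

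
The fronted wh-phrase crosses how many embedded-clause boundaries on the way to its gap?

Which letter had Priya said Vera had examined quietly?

1

"which letter" is extracted from the object of "examined".
Boundaries crossed, outermost first: [Ø] — 1 in total.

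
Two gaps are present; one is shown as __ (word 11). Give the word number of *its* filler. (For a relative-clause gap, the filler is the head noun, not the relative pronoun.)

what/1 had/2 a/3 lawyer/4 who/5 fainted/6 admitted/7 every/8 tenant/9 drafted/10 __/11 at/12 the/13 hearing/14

The marked gap is the direct object of "drafted".
Its filler is the fronted wh-phrase "what", at word 1.
(The other dependency links word 4 to a gap after word 5.)

1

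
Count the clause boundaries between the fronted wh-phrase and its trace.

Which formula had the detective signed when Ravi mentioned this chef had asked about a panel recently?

"which formula" originates inside the matrix clause — no clause boundary is crossed.

0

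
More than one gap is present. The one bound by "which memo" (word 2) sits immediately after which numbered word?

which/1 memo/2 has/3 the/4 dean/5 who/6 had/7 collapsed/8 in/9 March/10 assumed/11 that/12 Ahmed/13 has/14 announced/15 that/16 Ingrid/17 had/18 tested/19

The displaced element is "which memo" (word 2).
It is linked across 2 clause boundaries (that → that).
It functions as the direct object of "tested", so the gap sits immediately after word 19 ("tested").
Base order: The dean who had collapsed in March has assumed that Ahmed has announced that Ingrid had tested which memo.

19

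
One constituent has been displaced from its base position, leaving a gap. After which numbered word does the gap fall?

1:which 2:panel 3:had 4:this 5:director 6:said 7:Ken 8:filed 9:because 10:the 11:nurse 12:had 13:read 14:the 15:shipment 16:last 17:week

The displaced element is "which panel" (word 2).
It is linked across 1 clause boundary (Ø).
It functions as the direct object of "filed", so the gap sits immediately after word 8 ("filed").
Base order: This director had said Ken filed which panel because the nurse had read the shipment last week.

8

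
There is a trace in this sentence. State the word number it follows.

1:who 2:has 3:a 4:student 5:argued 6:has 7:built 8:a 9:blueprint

The displaced element is "who" (word 1).
It is linked across 1 clause boundary (Ø).
It functions as the subject of "built", so the gap sits immediately after word 5 ("argued").
Base order: A student has argued that who has built a blueprint.

5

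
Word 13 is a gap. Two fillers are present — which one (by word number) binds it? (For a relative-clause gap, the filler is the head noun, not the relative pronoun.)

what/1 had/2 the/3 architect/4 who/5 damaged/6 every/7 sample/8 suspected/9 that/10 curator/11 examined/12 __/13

1

The marked gap is the direct object of "examined".
Its filler is the fronted wh-phrase "what", at word 1.
(The other dependency links word 4 to a gap after word 5.)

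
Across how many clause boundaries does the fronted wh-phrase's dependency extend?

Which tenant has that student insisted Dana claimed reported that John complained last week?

"which tenant" is extracted from the subject of "reported".
Boundaries crossed, outermost first: [Ø], [Ø] — 2 in total.

2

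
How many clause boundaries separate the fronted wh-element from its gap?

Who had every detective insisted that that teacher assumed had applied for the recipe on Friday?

2

"who" is extracted from the subject of "applied".
Boundaries crossed, outermost first: [that], [Ø] — 2 in total.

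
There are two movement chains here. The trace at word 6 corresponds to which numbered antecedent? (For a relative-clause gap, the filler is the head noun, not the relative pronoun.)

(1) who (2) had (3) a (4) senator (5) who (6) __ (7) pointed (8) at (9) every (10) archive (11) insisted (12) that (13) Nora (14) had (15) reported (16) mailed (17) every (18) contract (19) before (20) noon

4

The marked gap is inside the relative clause, the subject of "pointed".
Its filler is the head noun "senator" (via "who"), at word 4.
(The other dependency links word 1 to a gap after word 15.)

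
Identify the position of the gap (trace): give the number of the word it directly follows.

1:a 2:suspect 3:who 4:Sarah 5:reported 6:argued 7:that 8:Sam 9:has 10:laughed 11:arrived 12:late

The displaced element is "a suspect" (word 2).
It is linked across 1 clause boundary (Ø).
It functions as the subject of "argued", so the gap sits immediately after word 5 ("reported").
Base order: Sarah reported that a suspect argued that Sam has laughed.

5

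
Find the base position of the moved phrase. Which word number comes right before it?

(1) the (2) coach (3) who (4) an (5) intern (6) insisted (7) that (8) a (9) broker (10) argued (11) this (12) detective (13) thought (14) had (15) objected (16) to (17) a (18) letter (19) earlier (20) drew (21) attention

13

The displaced element is "the coach" (word 2).
It is linked across 3 clause boundaries (that → Ø → Ø).
It functions as the subject of "objected", so the gap sits immediately after word 13 ("thought").
Base order: An intern insisted that a broker argued this detective thought that the coach had objected to a letter earlier.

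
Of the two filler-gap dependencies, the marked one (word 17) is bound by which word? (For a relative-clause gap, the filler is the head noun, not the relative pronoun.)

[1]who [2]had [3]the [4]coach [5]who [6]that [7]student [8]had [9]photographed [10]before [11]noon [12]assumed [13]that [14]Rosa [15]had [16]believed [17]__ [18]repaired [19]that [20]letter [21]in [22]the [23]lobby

1

The marked gap is the subject of "repaired".
Its filler is the fronted wh-phrase "who", at word 1.
(The other dependency links word 4 to a gap after word 9.)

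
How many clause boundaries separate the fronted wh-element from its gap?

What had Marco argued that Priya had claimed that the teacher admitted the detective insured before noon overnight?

3

"what" is extracted from the object of "insured".
Boundaries crossed, outermost first: [that], [that], [Ø] — 3 in total.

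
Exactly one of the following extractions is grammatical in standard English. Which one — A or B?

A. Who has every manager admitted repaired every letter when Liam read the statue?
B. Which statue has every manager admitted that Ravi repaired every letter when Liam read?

In B, the wh-phrase is extracted from inside an adjunct island (introduced by "when"), which blocks movement.
In A, the extraction path crosses only that-complement boundaries, which are transparent.
So A is grammatical.

A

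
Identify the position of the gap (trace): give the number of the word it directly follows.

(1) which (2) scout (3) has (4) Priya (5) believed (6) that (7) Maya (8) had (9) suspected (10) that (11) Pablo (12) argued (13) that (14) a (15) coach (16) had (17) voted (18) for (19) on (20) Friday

18

The displaced element is "which scout" (word 2).
It is linked across 3 clause boundaries (that → that → that).
It functions as the object of the preposition "for" of "voted", so the gap sits immediately after word 18 ("for").
Base order: Priya has believed that Maya had suspected that Pablo argued that a coach had voted for which scout on Friday.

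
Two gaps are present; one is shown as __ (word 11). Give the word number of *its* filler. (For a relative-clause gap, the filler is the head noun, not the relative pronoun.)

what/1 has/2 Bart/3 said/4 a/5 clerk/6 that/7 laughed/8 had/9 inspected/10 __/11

The marked gap is the direct object of "inspected".
Its filler is the fronted wh-phrase "what", at word 1.
(The other dependency links word 6 to a gap after word 7.)

1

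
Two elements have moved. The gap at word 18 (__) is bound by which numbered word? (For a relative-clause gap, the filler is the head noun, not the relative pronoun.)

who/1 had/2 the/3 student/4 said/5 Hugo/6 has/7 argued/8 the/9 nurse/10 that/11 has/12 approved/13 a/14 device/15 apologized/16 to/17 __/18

1

The marked gap is the object of the preposition "to" of "apologized".
Its filler is the fronted wh-phrase "who", at word 1.
(The other dependency links word 10 to a gap after word 11.)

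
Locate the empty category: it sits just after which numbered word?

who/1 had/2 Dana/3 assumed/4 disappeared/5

4

The displaced element is "who" (word 1).
It is linked across 1 clause boundary (Ø).
It functions as the subject of "disappeared", so the gap sits immediately after word 4 ("assumed").
Base order: Dana had assumed that who disappeared.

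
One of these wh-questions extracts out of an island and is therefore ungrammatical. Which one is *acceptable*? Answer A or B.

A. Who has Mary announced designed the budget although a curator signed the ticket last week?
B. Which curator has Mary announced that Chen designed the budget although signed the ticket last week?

In B, the wh-phrase is extracted from inside an adjunct island (introduced by "although"), which blocks movement.
In A, the extraction path crosses only that-complement boundaries, which are transparent.
So A is grammatical.

A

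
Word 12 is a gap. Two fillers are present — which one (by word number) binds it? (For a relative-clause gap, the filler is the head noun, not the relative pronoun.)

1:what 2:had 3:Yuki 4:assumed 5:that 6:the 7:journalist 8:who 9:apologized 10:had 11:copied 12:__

1

The marked gap is the direct object of "copied".
Its filler is the fronted wh-phrase "what", at word 1.
(The other dependency links word 7 to a gap after word 8.)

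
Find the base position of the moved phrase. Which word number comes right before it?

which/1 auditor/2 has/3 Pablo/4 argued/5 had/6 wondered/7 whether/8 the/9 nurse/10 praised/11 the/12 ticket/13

The displaced element is "which auditor" (word 2).
It is linked across 1 clause boundary (Ø).
It functions as the subject of "wondered", so the gap sits immediately after word 5 ("argued").
Base order: Pablo has argued which auditor had wondered whether the nurse praised the ticket.

5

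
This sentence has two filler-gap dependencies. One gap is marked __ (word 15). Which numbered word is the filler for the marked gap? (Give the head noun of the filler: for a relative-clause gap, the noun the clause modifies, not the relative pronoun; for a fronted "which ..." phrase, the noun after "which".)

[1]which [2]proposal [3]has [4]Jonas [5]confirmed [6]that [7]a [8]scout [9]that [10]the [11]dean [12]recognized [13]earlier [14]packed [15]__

2

The marked gap is the direct object of "packed".
Its filler is the fronted wh-phrase "which proposal", at word 2.
(The other dependency links word 8 to a gap after word 12.)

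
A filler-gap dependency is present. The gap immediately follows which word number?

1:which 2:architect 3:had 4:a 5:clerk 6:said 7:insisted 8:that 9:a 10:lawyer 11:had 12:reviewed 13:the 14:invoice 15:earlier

6

The displaced element is "which architect" (word 2).
It is linked across 1 clause boundary (Ø).
It functions as the subject of "insisted", so the gap sits immediately after word 6 ("said").
Base order: A clerk had said that which architect insisted that a lawyer had reviewed the invoice earlier.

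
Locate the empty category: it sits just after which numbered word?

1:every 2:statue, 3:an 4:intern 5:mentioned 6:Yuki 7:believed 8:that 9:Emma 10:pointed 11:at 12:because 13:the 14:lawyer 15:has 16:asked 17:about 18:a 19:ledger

The displaced element is "every statue" (word 2).
It is linked across 2 clause boundaries (Ø → that).
It functions as the object of the preposition "at" of "pointed", so the gap sits immediately after word 11 ("at").
Base order: An intern mentioned Yuki believed that Emma pointed at every statue because the lawyer has asked about a ledger.

11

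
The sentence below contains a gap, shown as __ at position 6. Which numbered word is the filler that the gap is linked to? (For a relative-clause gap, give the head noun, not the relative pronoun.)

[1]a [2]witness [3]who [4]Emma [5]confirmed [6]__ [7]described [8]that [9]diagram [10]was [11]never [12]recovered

The gap at 6 is the subject of "described", inside a relative clause.
The relative pronoun is "who" (word 3); it is bound by the head noun immediately before it.
Its filler is the head noun "witness", at word 2.

2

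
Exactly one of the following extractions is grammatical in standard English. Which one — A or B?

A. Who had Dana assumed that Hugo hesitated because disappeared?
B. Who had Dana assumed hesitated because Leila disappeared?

B

In A, the wh-phrase is extracted from inside an adjunct island (introduced by "because"), which blocks movement.
In B, the extraction path crosses only that-complement boundaries, which are transparent.
So B is grammatical.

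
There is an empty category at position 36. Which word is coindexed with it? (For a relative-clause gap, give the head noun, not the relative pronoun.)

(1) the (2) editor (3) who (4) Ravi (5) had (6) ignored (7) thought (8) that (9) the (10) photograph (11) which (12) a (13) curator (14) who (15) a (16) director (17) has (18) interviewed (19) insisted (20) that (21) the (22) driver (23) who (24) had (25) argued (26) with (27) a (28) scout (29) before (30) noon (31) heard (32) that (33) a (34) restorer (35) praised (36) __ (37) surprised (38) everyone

The gap at 36 is the object of "praised", inside a relative clause.
The relative pronoun is "which" (word 11); it is bound by the head noun immediately before it.
Its filler is the head noun "photograph", at word 10.

10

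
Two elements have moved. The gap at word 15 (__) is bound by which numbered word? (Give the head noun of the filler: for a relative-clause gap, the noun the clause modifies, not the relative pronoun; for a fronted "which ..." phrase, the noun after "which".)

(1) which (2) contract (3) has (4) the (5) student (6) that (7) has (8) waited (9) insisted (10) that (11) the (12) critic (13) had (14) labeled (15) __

The marked gap is the direct object of "labeled".
Its filler is the fronted wh-phrase "which contract", at word 2.
(The other dependency links word 5 to a gap after word 6.)

2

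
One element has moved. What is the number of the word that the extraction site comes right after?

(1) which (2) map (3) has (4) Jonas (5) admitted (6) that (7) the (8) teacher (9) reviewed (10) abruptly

The displaced element is "which map" (word 2).
It is linked across 1 clause boundary (that).
It functions as the direct object of "reviewed", so the gap sits immediately after word 9 ("reviewed").
Base order: Jonas has admitted that the teacher reviewed which map abruptly.

9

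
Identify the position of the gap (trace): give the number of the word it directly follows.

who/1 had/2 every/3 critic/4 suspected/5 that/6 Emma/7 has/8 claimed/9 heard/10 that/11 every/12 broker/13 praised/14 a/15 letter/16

The displaced element is "who" (word 1).
It is linked across 2 clause boundaries (that → Ø).
It functions as the subject of "heard", so the gap sits immediately after word 9 ("claimed").
Base order: Every critic had suspected that Emma has claimed that who heard that every broker praised a letter.

9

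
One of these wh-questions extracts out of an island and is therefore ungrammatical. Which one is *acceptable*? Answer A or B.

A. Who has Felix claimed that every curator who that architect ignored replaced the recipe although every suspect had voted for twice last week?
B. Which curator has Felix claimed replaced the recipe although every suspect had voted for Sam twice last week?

B

In A, the wh-phrase is extracted from inside an adjunct island (introduced by "although"), which blocks movement.
In B, the extraction path crosses only that-complement boundaries, which are transparent.
So B is grammatical.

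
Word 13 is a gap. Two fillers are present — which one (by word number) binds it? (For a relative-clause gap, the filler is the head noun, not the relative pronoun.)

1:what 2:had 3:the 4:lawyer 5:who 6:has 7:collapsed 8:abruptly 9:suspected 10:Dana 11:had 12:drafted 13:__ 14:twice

The marked gap is the direct object of "drafted".
Its filler is the fronted wh-phrase "what", at word 1.
(The other dependency links word 4 to a gap after word 5.)

1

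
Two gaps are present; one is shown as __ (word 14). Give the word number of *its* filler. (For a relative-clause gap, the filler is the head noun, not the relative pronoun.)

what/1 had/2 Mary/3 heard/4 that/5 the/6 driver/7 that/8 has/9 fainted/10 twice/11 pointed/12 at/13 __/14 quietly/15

The marked gap is the object of the preposition "at" of "pointed".
Its filler is the fronted wh-phrase "what", at word 1.
(The other dependency links word 7 to a gap after word 8.)

1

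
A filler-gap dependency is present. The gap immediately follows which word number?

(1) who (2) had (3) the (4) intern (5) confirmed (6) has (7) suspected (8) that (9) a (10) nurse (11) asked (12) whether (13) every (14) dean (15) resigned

5

The displaced element is "who" (word 1).
It is linked across 1 clause boundary (Ø).
It functions as the subject of "suspected", so the gap sits immediately after word 5 ("confirmed").
Base order: The intern had confirmed that who has suspected that a nurse asked whether every dean resigned.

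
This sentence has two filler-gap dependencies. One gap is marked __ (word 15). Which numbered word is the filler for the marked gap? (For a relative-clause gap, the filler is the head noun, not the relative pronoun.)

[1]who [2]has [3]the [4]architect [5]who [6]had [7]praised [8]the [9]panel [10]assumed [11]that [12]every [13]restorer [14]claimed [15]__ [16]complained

The marked gap is the subject of "complained".
Its filler is the fronted wh-phrase "who", at word 1.
(The other dependency links word 4 to a gap after word 5.)

1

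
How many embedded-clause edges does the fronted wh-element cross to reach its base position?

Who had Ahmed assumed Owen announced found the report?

"who" is extracted from the subject of "found".
Boundaries crossed, outermost first: [Ø], [Ø] — 2 in total.

2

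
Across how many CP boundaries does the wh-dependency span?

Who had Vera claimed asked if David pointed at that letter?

1

"who" is extracted from the subject of "asked".
Boundaries crossed, outermost first: [Ø] — 1 in total.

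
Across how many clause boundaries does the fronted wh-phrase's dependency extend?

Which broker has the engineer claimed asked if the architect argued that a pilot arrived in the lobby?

1

"which broker" is extracted from the subject of "asked".
Boundaries crossed, outermost first: [Ø] — 1 in total.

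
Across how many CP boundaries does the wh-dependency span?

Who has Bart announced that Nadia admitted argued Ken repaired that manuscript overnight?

2

"who" is extracted from the subject of "argued".
Boundaries crossed, outermost first: [that], [Ø] — 2 in total.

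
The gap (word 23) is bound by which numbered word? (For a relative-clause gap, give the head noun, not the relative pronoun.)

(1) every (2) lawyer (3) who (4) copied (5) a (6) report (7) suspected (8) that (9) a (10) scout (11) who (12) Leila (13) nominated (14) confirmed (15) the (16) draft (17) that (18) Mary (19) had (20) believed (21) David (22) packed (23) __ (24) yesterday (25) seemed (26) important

The gap at 23 is the object of "packed", inside a relative clause.
The relative pronoun is "that" (word 17); it is bound by the head noun immediately before it.
Its filler is the head noun "draft", at word 16.

16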